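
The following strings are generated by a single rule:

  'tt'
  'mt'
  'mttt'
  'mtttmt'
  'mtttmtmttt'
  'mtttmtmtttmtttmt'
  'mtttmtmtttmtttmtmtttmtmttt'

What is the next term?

Each term (from the third on) is the previous term followed by the one before it: term 3 = mt·tt = mttt.
Continuing: mtttmtmtttmtttmtmtttmtmttt · mtttmtmtttmtttmt gives term 8.

mtttmtmtttmtttmtmtttmtmtttmtttmtmtttmtttmt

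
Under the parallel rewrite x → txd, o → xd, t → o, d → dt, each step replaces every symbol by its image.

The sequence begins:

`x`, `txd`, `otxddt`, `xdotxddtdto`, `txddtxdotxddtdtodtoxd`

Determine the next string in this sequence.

otxddtdtotxddtxdotxddtdtodtoxddtoxdtxddt

φ(txddtxdotxddtdtodtoxd) expands symbol-by-symbol to o txd dt dt o txd dt xd o txd dt dt o dt o xd dt o xd txd dt; joining the 21 pieces gives the next term.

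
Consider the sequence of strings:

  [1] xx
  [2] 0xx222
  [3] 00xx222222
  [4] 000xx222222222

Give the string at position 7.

s(k+1) = 0·s(k)·222, so each term gains 0 as a prefix and 222 as a suffix.
From 000xx222222222, 3 further steps: 000xx222222222 → 0000xx222222222222 → 00000xx222222222222222 → (answer).

000000xx222222222222222222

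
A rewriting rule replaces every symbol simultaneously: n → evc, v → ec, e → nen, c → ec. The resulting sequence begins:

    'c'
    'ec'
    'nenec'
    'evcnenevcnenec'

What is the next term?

nenececevcnenevcnenececevcnenevcnenec

φ(evcnenevcnenec) expands symbol-by-symbol to nen ec ec evc nen evc nen ec ec evc nen evc nen ec; joining the 14 pieces gives the next term.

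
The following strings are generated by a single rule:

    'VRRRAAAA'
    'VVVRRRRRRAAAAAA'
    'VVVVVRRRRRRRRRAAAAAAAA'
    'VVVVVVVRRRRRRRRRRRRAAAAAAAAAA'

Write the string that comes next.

Term n consists of 2n-1 V's, followed by 3n R's, followed by 2n+2 A's (n = 1, 2, …).
Setting n = 5 gives 9, 15, 12 characters in each block.

VVVVVVVVVRRRRRRRRRRRRRRRAAAAAAAAAAAA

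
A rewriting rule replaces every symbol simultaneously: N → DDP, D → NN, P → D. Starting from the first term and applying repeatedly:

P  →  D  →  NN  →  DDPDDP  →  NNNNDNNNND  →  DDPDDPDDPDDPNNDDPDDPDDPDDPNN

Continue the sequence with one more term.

Rewriting the 28 symbols of DDPDDPDDPDDPNNDDPDDPDDPDDPNN one by one yields NN NN D NN NN D NN NN D NN NN D DDP DDP NN NN D NN NN D NN NN D NN NN D DDP DDP; concatenated:

NNNNDNNNNDNNNNDNNNNDDDPDDPNNNNDNNNNDNNNNDNNNNDDDPDDP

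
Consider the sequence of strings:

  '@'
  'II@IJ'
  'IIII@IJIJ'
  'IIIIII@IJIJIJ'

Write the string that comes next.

Each term wraps the previous one in II on the left and IJ on the right.
Applying this once more to IIIIII@IJIJIJ:

IIIIIIII@IJIJIJIJ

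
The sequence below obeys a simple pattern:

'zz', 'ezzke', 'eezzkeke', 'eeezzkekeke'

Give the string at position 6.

eeeeezzkekekekeke

Each term wraps the previous one in e on the left and ke on the right.
From eeezzkekeke, 2 further steps: eeezzkekeke → eeeezzkekekeke → (answer).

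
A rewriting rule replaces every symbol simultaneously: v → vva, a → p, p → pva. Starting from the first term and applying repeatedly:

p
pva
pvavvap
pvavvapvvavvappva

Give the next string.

Rewriting the 17 symbols of pvavvapvvavvappva one by one yields pva vva p vva vva p pva vva vva p vva vva p pva pva vva p; concatenated:

pvavvapvvavvappvavvavvapvvavvappvapvavvap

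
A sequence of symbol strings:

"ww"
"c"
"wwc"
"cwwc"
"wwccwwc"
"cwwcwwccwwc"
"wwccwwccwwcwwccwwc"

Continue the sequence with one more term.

From term 3 onward, concatenate the second-to-last term with the last: ww·c = wwc, c·wwc = cwwc, …
The next term joins cwwcwwccwwc and wwccwwccwwcwwccwwc.

cwwcwwccwwcwwccwwccwwcwwccwwc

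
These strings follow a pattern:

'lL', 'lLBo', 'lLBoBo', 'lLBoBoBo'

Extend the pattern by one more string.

Every step adds Bo to the end: s(k+1) = s(k)·Bo.
Applying this once more to lLBoBoBo:

lLBoBoBoBo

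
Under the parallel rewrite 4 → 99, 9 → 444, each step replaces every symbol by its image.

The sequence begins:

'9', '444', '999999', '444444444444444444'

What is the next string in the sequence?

φ(444444444444444444) expands symbol-by-symbol to 99 99 99 99 99 99 99 99 99 99 99 99 99 99 99 99 99 99; joining the 18 pieces gives the next term.

999999999999999999999999999999999999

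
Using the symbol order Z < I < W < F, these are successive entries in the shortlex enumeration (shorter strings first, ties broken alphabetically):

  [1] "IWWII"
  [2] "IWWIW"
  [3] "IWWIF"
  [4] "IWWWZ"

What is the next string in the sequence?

IWWWI

The successor of IWWWZ increments the rightmost position that isn't already F and resets every position after it to Z.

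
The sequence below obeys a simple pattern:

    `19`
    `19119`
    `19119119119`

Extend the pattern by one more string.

Every step duplicates the string with '1' between the halves.
Doubling 19119119119 with '1' between the halves:

19119119119119119119119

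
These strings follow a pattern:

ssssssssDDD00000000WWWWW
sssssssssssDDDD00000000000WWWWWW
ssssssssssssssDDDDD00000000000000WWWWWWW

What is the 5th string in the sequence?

Reading off run lengths: s runs 8, 11, 14; D runs 3, 4, 5; 0 runs 8, 11, 14; W runs 5, 6, 7 — each is linear in n, where the shown terms are n = 3, 4, 5.
At n = 7 the blocks have lengths 20, 7, 20, 9.

ssssssssssssssssssssDDDDDDD00000000000000000000WWWWWWWWW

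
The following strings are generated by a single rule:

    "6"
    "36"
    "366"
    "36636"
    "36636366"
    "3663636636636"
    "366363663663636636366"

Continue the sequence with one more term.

From term 3 onward, concatenate the last term with the second-to-last: 36·6 = 366, 366·36 = 36636, …
The next term joins 366363663663636636366 and 3663636636636.

3663636636636366363663663636636636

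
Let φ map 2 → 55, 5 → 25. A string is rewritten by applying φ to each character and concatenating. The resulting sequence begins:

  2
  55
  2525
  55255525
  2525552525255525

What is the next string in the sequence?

Replace each of the 16 characters of 2525552525255525 in place — 55 25 55 25 25 25 55 25 55 25 55 25 25 25 55 25 — and concatenate.

55255525252555255525552525255525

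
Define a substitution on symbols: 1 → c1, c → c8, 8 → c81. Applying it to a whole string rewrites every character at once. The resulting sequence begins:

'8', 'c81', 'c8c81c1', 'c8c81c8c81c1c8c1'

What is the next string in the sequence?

c8c81c8c81c1c8c81c8c81c1c8c1c8c81c8c1

φ(c8c81c8c81c1c8c1) expands symbol-by-symbol to c8 c81 c8 c81 c1 c8 c81 c8 c81 c1 c8 c1 c8 c81 c8 c1; joining the 16 pieces gives the next term.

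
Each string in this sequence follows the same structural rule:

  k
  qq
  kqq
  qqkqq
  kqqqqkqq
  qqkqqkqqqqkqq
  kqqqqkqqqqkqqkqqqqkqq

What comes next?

qqkqqkqqqqkqqkqqqqkqqqqkqqkqqqqkqq

This is a Fibonacci-style word recurrence s(k) = s(k−2)·s(k−1): e.g. k·qq = kqq.
The next term joins qqkqqkqqqqkqq and kqqqqkqqqqkqqkqqqqkqq.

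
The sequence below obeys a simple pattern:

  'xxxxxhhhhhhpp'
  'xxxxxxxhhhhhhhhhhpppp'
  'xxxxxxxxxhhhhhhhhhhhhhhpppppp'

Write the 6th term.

xxxxxxxxxxxxxxxhhhhhhhhhhhhhhhhhhhhhhhhhhpppppppppppp

The n-th term is 2n+3 x's then 4n+2 h's then 2n p's (n = 1, 2, …).
At n = 6 the blocks have lengths 15, 26, 12.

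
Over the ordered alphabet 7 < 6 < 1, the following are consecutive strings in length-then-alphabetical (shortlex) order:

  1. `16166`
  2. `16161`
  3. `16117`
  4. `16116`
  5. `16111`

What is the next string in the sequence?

Treat 16111 as a base-3 numeral over the given alphabet and add one, carrying through any trailing 1's.

11777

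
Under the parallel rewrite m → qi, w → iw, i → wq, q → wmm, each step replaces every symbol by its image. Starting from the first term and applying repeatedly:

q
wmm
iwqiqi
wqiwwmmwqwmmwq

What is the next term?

φ(wqiwwmmwqwmmwq) expands symbol-by-symbol to iw wmm wq iw iw qi qi iw wmm iw qi qi iw wmm; joining the 14 pieces gives the next term.

iwwmmwqiwiwqiqiiwwmmiwqiqiiwwmm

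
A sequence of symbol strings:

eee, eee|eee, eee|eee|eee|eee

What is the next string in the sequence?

Each string is two copies of the previous one joined by '|'.
Doubling eee|eee|eee|eee with '|' between the halves:

eee|eee|eee|eee|eee|eee|eee|eee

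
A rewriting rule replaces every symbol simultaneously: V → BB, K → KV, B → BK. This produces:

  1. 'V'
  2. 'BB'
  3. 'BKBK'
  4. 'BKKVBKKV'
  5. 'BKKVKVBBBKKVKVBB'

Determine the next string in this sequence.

BKKVKVBBKVBBBKBKBKKVKVBBKVBBBKBK

Applying the rule to each of the 16 symbols of BKKVKVBBBKKVKVBB gives the pieces BK KV KV BB KV BB BK BK BK KV KV BB KV BB BK BK, which concatenate to the answer.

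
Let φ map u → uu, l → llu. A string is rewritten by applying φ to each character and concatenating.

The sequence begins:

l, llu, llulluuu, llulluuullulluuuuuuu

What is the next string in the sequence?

Replace each of the 20 characters of llulluuullulluuuuuuu in place — llu llu uu llu llu uu uu uu llu llu uu llu llu uu uu uu uu uu uu uu — and concatenate.

llulluuullulluuuuuuullulluuullulluuuuuuuuuuuuuuu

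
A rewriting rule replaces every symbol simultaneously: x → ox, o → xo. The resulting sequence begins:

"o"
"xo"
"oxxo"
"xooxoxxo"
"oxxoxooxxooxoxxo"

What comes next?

xooxoxxooxxoxooxoxxoxooxxooxoxxo

φ(oxxoxooxxooxoxxo) expands symbol-by-symbol to xo ox ox xo ox xo xo ox ox xo xo ox xo ox ox xo; joining the 16 pieces gives the next term.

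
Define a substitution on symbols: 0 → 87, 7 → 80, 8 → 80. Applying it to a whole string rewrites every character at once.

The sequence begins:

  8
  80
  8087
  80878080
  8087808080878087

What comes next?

Rewriting the 16 symbols of 8087808080878087 one by one yields 80 87 80 80 80 87 80 87 80 87 80 80 80 87 80 80; concatenated:

80878080808780878087808080878080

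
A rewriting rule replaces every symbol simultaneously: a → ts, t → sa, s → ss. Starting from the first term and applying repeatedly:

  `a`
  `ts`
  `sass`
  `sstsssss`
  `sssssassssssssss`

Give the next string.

Replace each of the 16 characters of sssssassssssssss in place — ss ss ss ss ss ts ss ss ss ss ss ss ss ss ss ss — and concatenate.

sssssssssstsssssssssssssssssssss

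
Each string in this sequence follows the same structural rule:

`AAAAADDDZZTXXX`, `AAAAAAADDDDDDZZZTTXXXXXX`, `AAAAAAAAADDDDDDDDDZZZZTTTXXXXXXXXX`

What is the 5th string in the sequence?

AAAAAAAAAAAAADDDDDDDDDDDDDDDZZZZZZTTTTTXXXXXXXXXXXXXXX

Reading off run lengths: A runs 5, 7, 9; D runs 3, 6, 9; Z runs 2, 3, 4; T runs 1, 2, 3; X runs 3, 6, 9 — each is linear in n (n = 1, 2, …).
At n = 5 the blocks have lengths 13, 15, 6, 5, 15.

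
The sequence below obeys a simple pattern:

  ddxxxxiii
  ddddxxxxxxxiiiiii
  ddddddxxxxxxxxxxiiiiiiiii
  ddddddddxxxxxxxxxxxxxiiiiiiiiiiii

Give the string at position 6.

ddddddddddddxxxxxxxxxxxxxxxxxxxiiiiiiiiiiiiiiiiii

Reading off run lengths: d runs 2, 4, 6, 8; x runs 4, 7, 10, 13; i runs 3, 6, 9, 12 — each is linear in n (n = 1, 2, …).
Setting n = 6 gives 12, 19, 18 characters in each block.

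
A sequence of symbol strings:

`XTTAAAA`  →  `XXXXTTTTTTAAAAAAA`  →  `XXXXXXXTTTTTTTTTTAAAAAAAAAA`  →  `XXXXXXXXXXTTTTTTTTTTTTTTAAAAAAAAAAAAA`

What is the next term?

XXXXXXXXXXXXXTTTTTTTTTTTTTTTTTTAAAAAAAAAAAAAAAA

The n-th term is 3n-2 X's then 4n-2 T's then 3n+1 A's (n = 1, 2, …).
At n = 5 the blocks have lengths 13, 18, 16.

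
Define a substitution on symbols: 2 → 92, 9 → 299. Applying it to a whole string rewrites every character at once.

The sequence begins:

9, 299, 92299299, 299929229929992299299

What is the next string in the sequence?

9229929929992299929229929992299299299929229929992299299

φ(299929229929992299299) expands symbol-by-symbol to 92 299 299 299 92 299 92 92 299 299 92 299 299 299 92 92 299 299 92 299 299; joining the 21 pieces gives the next term.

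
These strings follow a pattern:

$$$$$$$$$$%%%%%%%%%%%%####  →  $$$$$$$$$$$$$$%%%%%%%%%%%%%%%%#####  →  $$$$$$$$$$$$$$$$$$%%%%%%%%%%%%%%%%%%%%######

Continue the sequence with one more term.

$$$$$$$$$$$$$$$$$$$$$$%%%%%%%%%%%%%%%%%%%%%%%%#######

The n-th term is 4n-2 $'s then 4n %'s then n+1 #'s, where the shown terms are n = 3, 4, 5.
For the next term, n = 6, so the run lengths are 22, 24, 7.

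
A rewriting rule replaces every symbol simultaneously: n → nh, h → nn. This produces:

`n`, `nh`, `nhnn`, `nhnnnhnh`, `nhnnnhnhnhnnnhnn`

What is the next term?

Rewriting the 16 symbols of nhnnnhnhnhnnnhnn one by one yields nh nn nh nh nh nn nh nn nh nn nh nh nh nn nh nh; concatenated:

nhnnnhnhnhnnnhnnnhnnnhnhnhnnnhnh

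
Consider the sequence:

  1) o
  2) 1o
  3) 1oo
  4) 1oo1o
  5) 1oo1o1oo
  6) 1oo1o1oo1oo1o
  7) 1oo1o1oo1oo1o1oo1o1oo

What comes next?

This is a Fibonacci-style word recurrence s(k) = s(k−1)·s(k−2): e.g. 1o·o = 1oo.
Continuing: 1oo1o1oo1oo1o1oo1o1oo · 1oo1o1oo1oo1o gives term 8.

1oo1o1oo1oo1o1oo1o1oo1oo1o1oo1oo1o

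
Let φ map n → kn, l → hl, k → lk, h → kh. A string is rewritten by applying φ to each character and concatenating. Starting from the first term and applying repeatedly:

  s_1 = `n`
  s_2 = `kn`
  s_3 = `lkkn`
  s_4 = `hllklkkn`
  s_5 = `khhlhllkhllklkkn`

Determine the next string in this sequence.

Applying the rule to each of the 16 symbols of khhlhllkhllklkkn gives the pieces lk kh kh hl kh hl hl lk kh hl hl lk hl lk lk kn, which concatenate to the answer.

lkkhkhhlkhhlhllkkhhlhllkhllklkkn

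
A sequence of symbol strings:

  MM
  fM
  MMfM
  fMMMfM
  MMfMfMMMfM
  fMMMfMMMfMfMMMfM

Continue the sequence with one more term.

Each term (from the third on) is the two preceding terms concatenated in order: term 3 = MM·fM = MMfM.
So term 7 is MMfMfMMMfM·fMMMfMMMfMfMMMfM.

MMfMfMMMfMfMMMfMMMfMfMMMfM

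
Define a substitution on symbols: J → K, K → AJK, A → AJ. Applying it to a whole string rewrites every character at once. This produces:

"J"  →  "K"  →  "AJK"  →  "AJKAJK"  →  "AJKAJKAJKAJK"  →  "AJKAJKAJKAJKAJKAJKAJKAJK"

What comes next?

AJKAJKAJKAJKAJKAJKAJKAJKAJKAJKAJKAJKAJKAJKAJKAJK

Applying the rule to each of the 24 symbols of AJKAJKAJKAJKAJKAJKAJKAJK gives the pieces AJ K AJK AJ K AJK AJ K AJK AJ K AJK AJ K AJK AJ K AJK AJ K AJK AJ K AJK, which concatenate to the answer.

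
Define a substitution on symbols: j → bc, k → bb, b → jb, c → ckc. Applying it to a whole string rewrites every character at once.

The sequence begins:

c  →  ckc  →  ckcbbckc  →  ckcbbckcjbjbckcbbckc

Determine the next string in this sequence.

ckcbbckcjbjbckcbbckcbcjbbcjbckcbbckcjbjbckcbbckc

φ(ckcbbckcjbjbckcbbckc) expands symbol-by-symbol to ckc bb ckc jb jb ckc bb ckc bc jb bc jb ckc bb ckc jb jb ckc bb ckc; joining the 20 pieces gives the next term.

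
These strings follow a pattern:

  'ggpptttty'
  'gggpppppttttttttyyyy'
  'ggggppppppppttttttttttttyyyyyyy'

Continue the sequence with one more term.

gggggpppppppppppttttttttttttttttyyyyyyyyyy

Term n consists of n+1 g's, followed by 3n-1 p's, followed by 4n t's, followed by 3n-2 y's (n = 1, 2, …).
Setting n = 4 gives 5, 11, 16, 10 characters in each block.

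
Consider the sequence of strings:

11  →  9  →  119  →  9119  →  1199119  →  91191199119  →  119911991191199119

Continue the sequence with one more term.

91191199119119911991191199119

This is a Fibonacci-style word recurrence s(k) = s(k−2)·s(k−1): e.g. 11·9 = 119.
Continuing: 91191199119 · 119911991191199119 gives term 8.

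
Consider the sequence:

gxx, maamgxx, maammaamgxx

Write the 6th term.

The strings grow by a fixed prefix maam each time.
From maammaamgxx, 3 further steps: maammaamgxx → maammaammaamgxx → maammaammaammaamgxx → (answer).

maammaammaammaammaamgxx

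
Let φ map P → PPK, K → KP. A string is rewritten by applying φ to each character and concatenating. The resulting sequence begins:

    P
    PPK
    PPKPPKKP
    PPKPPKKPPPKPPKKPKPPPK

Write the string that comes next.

PPKPPKKPPPKPPKKPKPPPKPPKPPKKPPPKPPKKPKPPPKKPPPKPPKPPKKP

Replace each of the 21 characters of PPKPPKKPPPKPPKKPKPPPK in place — PPK PPK KP PPK PPK KP KP PPK PPK PPK KP PPK PPK KP KP PPK KP PPK PPK PPK KP — and concatenate.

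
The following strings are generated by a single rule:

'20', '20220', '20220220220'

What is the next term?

Each string is two copies of the previous one joined by '2'.
So the next term is two copies of 20220220220 with '2' between the halves.

20220220220220220220220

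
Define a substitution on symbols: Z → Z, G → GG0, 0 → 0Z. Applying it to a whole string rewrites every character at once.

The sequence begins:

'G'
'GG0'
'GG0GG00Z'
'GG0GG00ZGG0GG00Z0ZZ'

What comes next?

GG0GG00ZGG0GG00Z0ZZGG0GG00ZGG0GG00Z0ZZ0ZZZ

Replace each of the 19 characters of GG0GG00ZGG0GG00Z0ZZ in place — GG0 GG0 0Z GG0 GG0 0Z 0Z Z GG0 GG0 0Z GG0 GG0 0Z 0Z Z 0Z Z Z — and concatenate.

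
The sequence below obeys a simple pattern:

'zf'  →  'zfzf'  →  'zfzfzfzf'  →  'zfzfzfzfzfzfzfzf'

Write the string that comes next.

Each string is two copies of the previous one concatenated.
One more doubling of zfzfzfzfzfzfzfzf gives the answer.

zfzfzfzfzfzfzfzfzfzfzfzfzfzfzfzf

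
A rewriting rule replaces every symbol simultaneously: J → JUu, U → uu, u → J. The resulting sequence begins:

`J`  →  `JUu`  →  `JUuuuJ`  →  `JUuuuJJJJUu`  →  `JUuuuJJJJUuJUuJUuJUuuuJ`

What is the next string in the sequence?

JUuuuJJJJUuJUuJUuJUuuuJJUuuuJJUuuuJJUuuuJJJJUu

Replace each of the 23 characters of JUuuuJJJJUuJUuJUuJUuuuJ in place — JUu uu J J J JUu JUu JUu JUu uu J JUu uu J JUu uu J JUu uu J J J JUu — and concatenate.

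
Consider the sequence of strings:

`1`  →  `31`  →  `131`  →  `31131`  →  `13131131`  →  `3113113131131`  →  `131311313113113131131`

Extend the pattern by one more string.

Each term (from the third on) is the two preceding terms concatenated in order: term 3 = 1·31 = 131.
The next term joins 3113113131131 and 131311313113113131131.

3113113131131131311313113113131131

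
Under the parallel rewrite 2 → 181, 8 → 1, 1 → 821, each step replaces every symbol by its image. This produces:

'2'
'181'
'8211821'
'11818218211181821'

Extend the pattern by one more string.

82182118211181821118182182182118211181821

φ(11818218211181821) expands symbol-by-symbol to 821 821 1 821 1 181 821 1 181 821 821 821 1 821 1 181 821; joining the 17 pieces gives the next term.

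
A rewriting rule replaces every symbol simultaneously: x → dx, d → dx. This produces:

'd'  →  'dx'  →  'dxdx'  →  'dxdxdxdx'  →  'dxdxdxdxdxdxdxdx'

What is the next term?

Rewriting the 16 symbols of dxdxdxdxdxdxdxdx one by one yields dx dx dx dx dx dx dx dx dx dx dx dx dx dx dx dx; concatenated:

dxdxdxdxdxdxdxdxdxdxdxdxdxdxdxdx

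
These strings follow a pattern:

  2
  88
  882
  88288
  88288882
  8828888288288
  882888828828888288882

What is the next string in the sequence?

8828888288288882888828828888288288

From term 3 onward, concatenate the last term with the second-to-last: 88·2 = 882, 882·88 = 88288, …
Continuing: 882888828828888288882 · 8828888288288 gives term 8.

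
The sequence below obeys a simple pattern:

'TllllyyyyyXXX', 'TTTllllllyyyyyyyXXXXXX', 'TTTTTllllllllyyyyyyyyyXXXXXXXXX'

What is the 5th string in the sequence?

Reading off run lengths: T runs 1, 3, 5; l runs 4, 6, 8; y runs 5, 7, 9; X runs 3, 6, 9 — each is linear in n (n = 1, 2, …).
Setting n = 5 gives 9, 12, 13, 15 characters in each block.

TTTTTTTTTllllllllllllyyyyyyyyyyyyyXXXXXXXXXXXXXXX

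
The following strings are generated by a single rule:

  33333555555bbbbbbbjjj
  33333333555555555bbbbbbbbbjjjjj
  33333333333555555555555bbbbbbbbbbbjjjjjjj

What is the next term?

The n-th term is 3n-1 3's then 3n 5's then 2n+3 b's then 2n-1 j's, where the shown terms are n = 2, 3, 4.
At n = 5 the blocks have lengths 14, 15, 13, 9.

33333333333333555555555555555bbbbbbbbbbbbbjjjjjjjjj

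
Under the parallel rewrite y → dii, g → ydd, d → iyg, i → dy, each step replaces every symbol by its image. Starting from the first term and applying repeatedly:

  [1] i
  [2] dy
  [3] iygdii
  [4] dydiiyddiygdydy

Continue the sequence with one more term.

Replace each of the 15 characters of dydiiyddiygdydy in place — iyg dii iyg dy dy dii iyg iyg dy dii ydd iyg dii iyg dii — and concatenate.

iygdiiiygdydydiiiygiygdydiiyddiygdiiiygdii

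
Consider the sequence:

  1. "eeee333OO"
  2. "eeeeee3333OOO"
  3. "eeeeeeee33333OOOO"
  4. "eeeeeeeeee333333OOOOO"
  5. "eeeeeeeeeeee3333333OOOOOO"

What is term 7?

eeeeeeeeeeeeeeee333333333OOOOOOOO

The n-th term is 2n e's then n+1 3's then n O's, where the shown terms are n = 2, 3, 4, 5, 6.
For term 7, n = 8, so the run lengths are 16, 9, 8.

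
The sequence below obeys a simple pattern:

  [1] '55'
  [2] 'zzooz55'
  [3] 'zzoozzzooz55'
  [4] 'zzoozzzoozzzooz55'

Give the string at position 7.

Every step adds zzooz at the front: s(k+1) = zzooz·s(k).
From zzoozzzoozzzooz55, 3 further steps: zzoozzzoozzzooz55 → zzoozzzoozzzoozzzooz55 → zzoozzzoozzzoozzzoozzzooz55 → (answer).

zzoozzzoozzzoozzzoozzzoozzzooz55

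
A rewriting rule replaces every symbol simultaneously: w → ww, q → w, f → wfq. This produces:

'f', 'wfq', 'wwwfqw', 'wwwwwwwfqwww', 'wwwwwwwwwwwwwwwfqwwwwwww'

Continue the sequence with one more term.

wwwwwwwwwwwwwwwwwwwwwwwwwwwwwwwfqwwwwwwwwwwwwwww

φ(wwwwwwwwwwwwwwwfqwwwwwww) expands symbol-by-symbol to ww ww ww ww ww ww ww ww ww ww ww ww ww ww ww wfq w ww ww ww ww ww ww ww; joining the 24 pieces gives the next term.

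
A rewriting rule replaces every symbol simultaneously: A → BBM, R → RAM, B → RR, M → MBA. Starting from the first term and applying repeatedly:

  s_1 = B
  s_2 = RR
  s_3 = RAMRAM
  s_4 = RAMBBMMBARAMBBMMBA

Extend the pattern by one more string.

Rewriting the 18 symbols of RAMBBMMBARAMBBMMBA one by one yields RAM BBM MBA RR RR MBA MBA RR BBM RAM BBM MBA RR RR MBA MBA RR BBM; concatenated:

RAMBBMMBARRRRMBAMBARRBBMRAMBBMMBARRRRMBAMBARRBBM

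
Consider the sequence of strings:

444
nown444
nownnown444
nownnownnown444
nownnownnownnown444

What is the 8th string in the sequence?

Each term is the previous one with nown prepended.
From nownnownnownnown444, 3 further steps: nownnownnownnown444 → nownnownnownnownnown444 → nownnownnownnownnownnown444 → (answer).

nownnownnownnownnownnownnown444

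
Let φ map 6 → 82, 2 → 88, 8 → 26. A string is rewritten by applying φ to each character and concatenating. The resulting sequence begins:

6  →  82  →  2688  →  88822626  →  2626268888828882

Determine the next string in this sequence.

Rewriting the 16 symbols of 2626268888828882 one by one yields 88 82 88 82 88 82 26 26 26 26 26 88 26 26 26 88; concatenated:

88828882888226262626268826262688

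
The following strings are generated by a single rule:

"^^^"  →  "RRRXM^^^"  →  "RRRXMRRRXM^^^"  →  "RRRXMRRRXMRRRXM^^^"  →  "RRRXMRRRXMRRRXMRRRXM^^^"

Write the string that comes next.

The strings grow by a fixed prefix RRRXM each time.
Applying this once more to RRRXMRRRXMRRRXMRRRXM^^^:

RRRXMRRRXMRRRXMRRRXMRRRXM^^^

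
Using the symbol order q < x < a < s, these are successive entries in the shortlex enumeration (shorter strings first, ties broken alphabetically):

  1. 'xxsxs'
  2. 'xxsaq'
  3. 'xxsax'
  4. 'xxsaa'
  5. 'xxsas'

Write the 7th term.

xxssx

Stepping forward 2 times from xxsas: xxsas → xxssq, then the target.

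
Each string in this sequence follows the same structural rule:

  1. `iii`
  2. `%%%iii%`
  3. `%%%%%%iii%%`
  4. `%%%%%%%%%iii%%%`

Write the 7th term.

%%%%%%%%%%%%%%%%%%iii%%%%%%

Every step adds %%% to the front and % to the end of the previous string.
From %%%%%%%%%iii%%%, 3 further steps: %%%%%%%%%iii%%% → %%%%%%%%%%%%iii%%%% → %%%%%%%%%%%%%%%iii%%%%% → (answer).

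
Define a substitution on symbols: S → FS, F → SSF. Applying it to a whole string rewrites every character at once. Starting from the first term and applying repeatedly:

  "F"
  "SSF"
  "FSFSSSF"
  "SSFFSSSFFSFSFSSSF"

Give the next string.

Applying the rule to each of the 17 symbols of SSFFSSSFFSFSFSSSF gives the pieces FS FS SSF SSF FS FS FS SSF SSF FS SSF FS SSF FS FS FS SSF, which concatenate to the answer.

FSFSSSFSSFFSFSFSSSFSSFFSSSFFSSSFFSFSFSSSF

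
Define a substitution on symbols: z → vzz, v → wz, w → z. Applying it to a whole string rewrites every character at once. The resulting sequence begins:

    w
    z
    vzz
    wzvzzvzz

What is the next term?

Apply φ to wzvzzvzz symbol by symbol: w→z, z→vzz, v→wz, z→vzz, z→vzz, v→wz, z→vzz, z→vzz; joined: z vzz wz vzz vzz wz vzz vzz.

zvzzwzvzzvzzwzvzzvzz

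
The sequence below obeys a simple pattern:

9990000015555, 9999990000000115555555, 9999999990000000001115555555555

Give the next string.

9999999999990000000000011115555555555555

Reading off run lengths: 9 runs 3, 6, 9; 0 runs 5, 7, 9; 1 runs 1, 2, 3; 5 runs 4, 7, 10 — each is linear in n (n = 1, 2, …).
Setting n = 4 gives 12, 11, 4, 13 characters in each block.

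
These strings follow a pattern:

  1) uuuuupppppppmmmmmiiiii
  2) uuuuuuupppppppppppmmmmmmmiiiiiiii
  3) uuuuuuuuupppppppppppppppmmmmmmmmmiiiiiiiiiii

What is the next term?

uuuuuuuuuuupppppppppppppppppppmmmmmmmmmmmiiiiiiiiiiiiii

Each string has the form u^{2n+3} p^{4n+3} m^{2n+3} i^{3n+2} (n = 1, 2, …).
At n = 4 the blocks have lengths 11, 19, 11, 14.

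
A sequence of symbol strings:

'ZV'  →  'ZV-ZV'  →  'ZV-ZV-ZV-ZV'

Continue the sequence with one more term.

s(k+1) = s(k)·-·s(k) — each term doubles the last with '-' between the halves.
So the next term is two copies of ZV-ZV-ZV-ZV with '-' between the halves.

ZV-ZV-ZV-ZV-ZV-ZV-ZV-ZV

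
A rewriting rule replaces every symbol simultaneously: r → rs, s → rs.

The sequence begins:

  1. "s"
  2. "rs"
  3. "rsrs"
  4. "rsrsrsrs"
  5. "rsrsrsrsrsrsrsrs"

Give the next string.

φ(rsrsrsrsrsrsrsrs) expands symbol-by-symbol to rs rs rs rs rs rs rs rs rs rs rs rs rs rs rs rs; joining the 16 pieces gives the next term.

rsrsrsrsrsrsrsrsrsrsrsrsrsrsrsrs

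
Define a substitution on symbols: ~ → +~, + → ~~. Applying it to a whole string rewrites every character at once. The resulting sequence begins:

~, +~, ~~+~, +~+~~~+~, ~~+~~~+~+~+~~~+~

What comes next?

Replace each of the 16 characters of ~~+~~~+~+~+~~~+~ in place — +~ +~ ~~ +~ +~ +~ ~~ +~ ~~ +~ ~~ +~ +~ +~ ~~ +~ — and concatenate.

+~+~~~+~+~+~~~+~~~+~~~+~+~+~~~+~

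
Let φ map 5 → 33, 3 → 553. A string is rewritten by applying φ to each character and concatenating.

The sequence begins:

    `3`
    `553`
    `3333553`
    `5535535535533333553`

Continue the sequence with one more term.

33335533333553333355333335535535535535533333553

Applying the rule to each of the 19 symbols of 5535535535533333553 gives the pieces 33 33 553 33 33 553 33 33 553 33 33 553 553 553 553 553 33 33 553, which concatenate to the answer.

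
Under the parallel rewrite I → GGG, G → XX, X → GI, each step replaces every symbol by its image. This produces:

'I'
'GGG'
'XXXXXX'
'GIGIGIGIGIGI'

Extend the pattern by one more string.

Apply φ to GIGIGIGIGIGI symbol by symbol: G→XX, I→GGG, G→XX, I→GGG, G→XX, I→GGG, G→XX, I→GGG, G→XX, I→GGG, G→XX, I→GGG; joined: XX GGG XX GGG XX GGG XX GGG XX GGG XX GGG.

XXGGGXXGGGXXGGGXXGGGXXGGGXXGGG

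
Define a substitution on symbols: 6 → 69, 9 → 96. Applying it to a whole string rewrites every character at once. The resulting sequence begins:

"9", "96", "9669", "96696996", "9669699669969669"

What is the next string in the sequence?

φ(9669699669969669) expands symbol-by-symbol to 96 69 69 96 69 96 96 69 69 96 96 69 96 69 69 96; joining the 16 pieces gives the next term.

96696996699696696996966996696996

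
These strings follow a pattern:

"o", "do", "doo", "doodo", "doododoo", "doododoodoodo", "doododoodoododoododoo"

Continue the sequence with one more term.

doododoodoododoododoodoododoodoodo

This is a Fibonacci-style word recurrence s(k) = s(k−1)·s(k−2): e.g. do·o = doo.
The next term joins doododoodoododoododoo and doododoodoodo.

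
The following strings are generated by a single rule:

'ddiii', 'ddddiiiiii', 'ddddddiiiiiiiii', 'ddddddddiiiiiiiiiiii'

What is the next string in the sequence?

ddddddddddiiiiiiiiiiiiiii

Reading off run lengths: d runs 2, 4, 6, 8; i runs 3, 6, 9, 12 — each is linear in n (n = 1, 2, …).
Setting n = 5 gives 10, 15 characters in each block.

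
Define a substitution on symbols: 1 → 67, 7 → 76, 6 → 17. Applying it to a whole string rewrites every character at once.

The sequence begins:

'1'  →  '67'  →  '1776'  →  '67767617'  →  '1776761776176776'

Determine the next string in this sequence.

67767617761767767617677617767617

Applying the rule to each of the 16 symbols of 1776761776176776 gives the pieces 67 76 76 17 76 17 67 76 76 17 67 76 17 76 76 17, which concatenate to the answer.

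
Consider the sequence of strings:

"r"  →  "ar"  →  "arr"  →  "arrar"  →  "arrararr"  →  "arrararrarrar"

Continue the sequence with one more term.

arrararrarrararrararr

This is a Fibonacci-style word recurrence s(k) = s(k−1)·s(k−2): e.g. ar·r = arr.
The next term joins arrararrarrar and arrararr.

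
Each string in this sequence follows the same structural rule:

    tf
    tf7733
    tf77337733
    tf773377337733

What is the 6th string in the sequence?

Each term is the previous one with 7733 appended.
From tf773377337733, 2 further steps: tf773377337733 → tf7733773377337733 → (answer).

tf77337733773377337733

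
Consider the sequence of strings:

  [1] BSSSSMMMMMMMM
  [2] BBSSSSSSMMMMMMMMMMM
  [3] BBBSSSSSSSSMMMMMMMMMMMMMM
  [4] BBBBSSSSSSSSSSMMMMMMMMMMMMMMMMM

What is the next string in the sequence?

BBBBBSSSSSSSSSSSSMMMMMMMMMMMMMMMMMMMM

Each string has the form B^{n-1} S^{2n} M^{3n+2}, where the shown terms are n = 2, 3, 4, 5.
At n = 6 the blocks have lengths 5, 12, 20.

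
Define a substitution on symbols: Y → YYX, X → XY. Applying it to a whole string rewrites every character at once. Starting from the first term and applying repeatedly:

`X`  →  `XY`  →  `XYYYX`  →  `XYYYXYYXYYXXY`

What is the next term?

XYYYXYYXYYXXYYYXYYXXYYYXYYXXYXYYYX

Replace each of the 13 characters of XYYYXYYXYYXXY in place — XY YYX YYX YYX XY YYX YYX XY YYX YYX XY XY YYX — and concatenate.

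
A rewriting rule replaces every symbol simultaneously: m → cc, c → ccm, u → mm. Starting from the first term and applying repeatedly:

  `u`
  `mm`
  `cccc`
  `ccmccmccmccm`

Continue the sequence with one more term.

ccmccmccccmccmccccmccmccccmccmcc

Rewriting each symbol of ccmccmccmccm: c→ccm, c→ccm, m→cc, c→ccm, c→ccm, m→cc, c→ccm, c→ccm, m→cc, c→ccm, c→ccm, m→cc, which concatenates to ccm ccm cc ccm ccm cc ccm ccm cc ccm ccm cc.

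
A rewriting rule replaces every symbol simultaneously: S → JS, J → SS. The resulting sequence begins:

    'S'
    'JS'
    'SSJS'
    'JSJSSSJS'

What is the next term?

SSJSSSJSJSJSSSJS

Apply φ to JSJSSSJS symbol by symbol: J→SS, S→JS, J→SS, S→JS, S→JS, S→JS, J→SS, S→JS; joined: SS JS SS JS JS JS SS JS.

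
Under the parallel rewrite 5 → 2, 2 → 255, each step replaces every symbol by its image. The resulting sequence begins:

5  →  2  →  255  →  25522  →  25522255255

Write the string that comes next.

255222552552552225522

Expanding 25522255255: 2→255, 5→2, 5→2, 2→255, 2→255, 2→255, 5→2, 5→2, 2→255, 5→2, 5→2. Concatenated: 255 2 2 255 255 255 2 2 255 2 2.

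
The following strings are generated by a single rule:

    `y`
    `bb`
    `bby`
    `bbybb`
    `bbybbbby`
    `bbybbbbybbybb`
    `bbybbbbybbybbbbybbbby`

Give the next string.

bbybbbbybbybbbbybbbbybbybbbbybbybb

From term 3 onward, concatenate the last term with the second-to-last: bb·y = bby, bby·bb = bbybb, …
The next term joins bbybbbbybbybbbbybbbby and bbybbbbybbybb.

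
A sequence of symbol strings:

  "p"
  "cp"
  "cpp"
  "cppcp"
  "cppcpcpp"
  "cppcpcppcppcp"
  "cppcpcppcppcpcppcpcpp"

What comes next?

cppcpcppcppcpcppcpcppcppcpcppcppcp

This is a Fibonacci-style word recurrence s(k) = s(k−1)·s(k−2): e.g. cp·p = cpp.
The next term joins cppcpcppcppcpcppcpcpp and cppcpcppcppcp.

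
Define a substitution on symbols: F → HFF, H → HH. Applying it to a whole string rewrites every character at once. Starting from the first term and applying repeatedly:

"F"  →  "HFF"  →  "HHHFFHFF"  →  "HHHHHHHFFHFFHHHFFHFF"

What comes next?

HHHHHHHHHHHHHHHFFHFFHHHFFHFFHHHHHHHFFHFFHHHFFHFF

φ(HHHHHHHFFHFFHHHFFHFF) expands symbol-by-symbol to HH HH HH HH HH HH HH HFF HFF HH HFF HFF HH HH HH HFF HFF HH HFF HFF; joining the 20 pieces gives the next term.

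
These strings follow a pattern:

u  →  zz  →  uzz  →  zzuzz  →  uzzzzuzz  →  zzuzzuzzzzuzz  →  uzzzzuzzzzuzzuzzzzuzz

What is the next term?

This is a Fibonacci-style word recurrence s(k) = s(k−2)·s(k−1): e.g. u·zz = uzz.
The next term joins zzuzzuzzzzuzz and uzzzzuzzzzuzzuzzzzuzz.

zzuzzuzzzzuzzuzzzzuzzzzuzzuzzzzuzz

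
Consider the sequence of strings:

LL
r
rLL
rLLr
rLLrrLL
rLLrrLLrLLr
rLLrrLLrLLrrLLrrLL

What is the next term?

Each term (from the third on) is the previous term followed by the one before it: term 3 = r·LL = rLL.
So term 8 is rLLrrLLrLLrrLLrrLL·rLLrrLLrLLr.

rLLrrLLrLLrrLLrrLLrLLrrLLrLLr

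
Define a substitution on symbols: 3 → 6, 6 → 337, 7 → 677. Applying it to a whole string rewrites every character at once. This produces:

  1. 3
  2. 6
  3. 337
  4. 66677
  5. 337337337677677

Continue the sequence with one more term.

Applying the rule to each of the 15 symbols of 337337337677677 gives the pieces 6 6 677 6 6 677 6 6 677 337 677 677 337 677 677, which concatenate to the answer.

666776667766677337677677337677677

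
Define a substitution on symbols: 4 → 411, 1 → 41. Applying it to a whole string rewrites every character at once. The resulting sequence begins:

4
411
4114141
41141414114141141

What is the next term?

41141414114141141411414141141411414141141

Replace each of the 17 characters of 41141414114141141 in place — 411 41 41 411 41 411 41 411 41 41 411 41 411 41 41 411 41 — and concatenate.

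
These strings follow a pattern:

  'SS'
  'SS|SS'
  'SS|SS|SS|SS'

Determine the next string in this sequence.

Each string is two copies of the previous one joined by '|'.
Doubling SS|SS|SS|SS with '|' between the halves:

SS|SS|SS|SS|SS|SS|SS|SS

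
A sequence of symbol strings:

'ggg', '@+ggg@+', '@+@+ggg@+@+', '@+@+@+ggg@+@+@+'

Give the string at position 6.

@+@+@+@+@+ggg@+@+@+@+@+

Every step adds @+ to the front and @+ to the end of the previous string.
From @+@+@+ggg@+@+@+, 2 further steps: @+@+@+ggg@+@+@+ → @+@+@+@+ggg@+@+@+@+ → (answer).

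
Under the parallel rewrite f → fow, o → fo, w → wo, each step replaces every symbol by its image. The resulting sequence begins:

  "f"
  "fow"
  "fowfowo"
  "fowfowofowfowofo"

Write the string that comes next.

fowfowofowfowofofowfowofowfowofofowfo

φ(fowfowofowfowofo) expands symbol-by-symbol to fow fo wo fow fo wo fo fow fo wo fow fo wo fo fow fo; joining the 16 pieces gives the next term.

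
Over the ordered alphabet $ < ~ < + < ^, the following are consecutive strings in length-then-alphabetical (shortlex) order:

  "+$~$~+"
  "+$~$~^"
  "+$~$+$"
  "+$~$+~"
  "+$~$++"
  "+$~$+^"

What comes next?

+$~$^$

Treat +$~$+^ as a base-4 numeral over the given alphabet and add one, carrying through any trailing ^'s.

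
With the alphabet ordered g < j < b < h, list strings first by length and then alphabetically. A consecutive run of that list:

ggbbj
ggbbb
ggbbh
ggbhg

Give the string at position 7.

ggbhh

Continuing the enumeration 3 steps past ggbhg: ggbhg → ggbhj → ggbhb → (answer).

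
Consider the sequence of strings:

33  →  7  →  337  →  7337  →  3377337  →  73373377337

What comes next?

337733773373377337

Each term (from the third on) is the two preceding terms concatenated in order: term 3 = 33·7 = 337.
The next term joins 3377337 and 73373377337.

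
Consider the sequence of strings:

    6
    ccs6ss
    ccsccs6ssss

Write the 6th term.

s(k+1) = ccs·s(k)·ss, so each term gains ccs as a prefix and ss as a suffix.
From ccsccs6ssss, 3 further steps: ccsccs6ssss → ccsccsccs6ssssss → ccsccsccsccs6ssssssss → (answer).

ccsccsccsccsccs6ssssssssss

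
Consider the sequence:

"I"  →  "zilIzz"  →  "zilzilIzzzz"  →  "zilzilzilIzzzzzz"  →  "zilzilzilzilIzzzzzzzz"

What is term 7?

zilzilzilzilzilzilIzzzzzzzzzzzz

Every step adds zil to the front and zz to the end of the previous string.
From zilzilzilzilIzzzzzzzz, 2 further steps: zilzilzilzilIzzzzzzzz → zilzilzilzilzilIzzzzzzzzzz → (answer).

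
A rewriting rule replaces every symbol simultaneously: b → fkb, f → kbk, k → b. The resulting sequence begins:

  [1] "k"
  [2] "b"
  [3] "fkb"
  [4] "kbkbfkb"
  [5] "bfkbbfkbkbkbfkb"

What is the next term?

fkbkbkbfkbfkbkbkbfkbbfkbbfkbkbkbfkb

φ(bfkbbfkbkbkbfkb) expands symbol-by-symbol to fkb kbk b fkb fkb kbk b fkb b fkb b fkb kbk b fkb; joining the 15 pieces gives the next term.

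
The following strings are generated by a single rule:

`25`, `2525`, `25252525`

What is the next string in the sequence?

2525252525252525

Each string is two copies of the previous one concatenated.
One more doubling of 25252525 gives the answer.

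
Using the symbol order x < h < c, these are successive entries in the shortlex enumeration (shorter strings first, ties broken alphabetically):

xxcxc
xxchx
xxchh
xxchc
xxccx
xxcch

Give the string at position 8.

xhxxx

Continuing the enumeration 2 steps past xxcch: xxcch → xxccc → (answer).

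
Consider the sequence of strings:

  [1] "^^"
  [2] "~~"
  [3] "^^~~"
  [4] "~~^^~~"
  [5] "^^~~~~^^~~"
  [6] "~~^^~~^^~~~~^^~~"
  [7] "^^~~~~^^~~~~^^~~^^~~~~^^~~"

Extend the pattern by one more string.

Each term (from the third on) is the two preceding terms concatenated in order: term 3 = ^^·~~ = ^^~~.
The next term joins ~~^^~~^^~~~~^^~~ and ^^~~~~^^~~~~^^~~^^~~~~^^~~.

~~^^~~^^~~~~^^~~^^~~~~^^~~~~^^~~^^~~~~^^~~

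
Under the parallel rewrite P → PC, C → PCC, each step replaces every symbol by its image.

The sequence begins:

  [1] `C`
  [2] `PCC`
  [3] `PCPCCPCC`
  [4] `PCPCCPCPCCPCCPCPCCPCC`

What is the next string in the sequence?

Applying the rule to each of the 21 symbols of PCPCCPCPCCPCCPCPCCPCC gives the pieces PC PCC PC PCC PCC PC PCC PC PCC PCC PC PCC PCC PC PCC PC PCC PCC PC PCC PCC, which concatenate to the answer.

PCPCCPCPCCPCCPCPCCPCPCCPCCPCPCCPCCPCPCCPCPCCPCCPCPCCPCC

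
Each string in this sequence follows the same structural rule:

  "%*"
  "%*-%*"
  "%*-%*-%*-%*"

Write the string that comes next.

Each string is two copies of the previous one joined by '-'.
Doubling %*-%*-%*-%* with '-' between the halves:

%*-%*-%*-%*-%*-%*-%*-%*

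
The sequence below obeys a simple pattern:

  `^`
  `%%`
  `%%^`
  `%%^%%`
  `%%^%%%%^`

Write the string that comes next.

%%^%%%%^%%^%%

Each term (from the third on) is the previous term followed by the one before it: term 3 = %%·^ = %%^.
So term 6 is %%^%%%%^·%%^%%.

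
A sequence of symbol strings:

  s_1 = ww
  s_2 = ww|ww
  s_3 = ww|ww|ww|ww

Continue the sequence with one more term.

ww|ww|ww|ww|ww|ww|ww|ww

Each string is two copies of the previous one joined by '|'.
One more doubling of ww|ww|ww|ww gives the answer.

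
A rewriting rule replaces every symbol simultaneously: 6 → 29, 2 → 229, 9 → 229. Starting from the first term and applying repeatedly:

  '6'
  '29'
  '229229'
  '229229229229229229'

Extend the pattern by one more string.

Replace each of the 18 characters of 229229229229229229 in place — 229 229 229 229 229 229 229 229 229 229 229 229 229 229 229 229 229 229 — and concatenate.

229229229229229229229229229229229229229229229229229229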